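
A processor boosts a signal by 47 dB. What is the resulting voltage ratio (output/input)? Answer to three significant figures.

224

Voltage ratio = 10^(dB/20).
10^(47/20) = 10^(2.350) = 224.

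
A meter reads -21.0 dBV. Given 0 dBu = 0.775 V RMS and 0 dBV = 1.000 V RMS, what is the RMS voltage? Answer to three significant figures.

0.0891 V

V = 1.000 V × 10^(-21.0/20).
= 1.000 × 0.08913 = 0.0891 V.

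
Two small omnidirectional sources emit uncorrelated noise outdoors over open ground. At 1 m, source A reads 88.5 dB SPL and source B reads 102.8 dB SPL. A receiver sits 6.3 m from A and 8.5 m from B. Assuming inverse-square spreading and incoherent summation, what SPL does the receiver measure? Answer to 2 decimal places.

At the listener: L_A = 88.5 − 20·log₁₀(6.3) = 72.513 dB; L_B = 102.8 − 20·log₁₀(8.5) = 84.212 dB.
Combined: 10·log₁₀(10^(72.513/10)+10^(84.212/10)) = 84.50 dB SPL.

84.50 dB SPL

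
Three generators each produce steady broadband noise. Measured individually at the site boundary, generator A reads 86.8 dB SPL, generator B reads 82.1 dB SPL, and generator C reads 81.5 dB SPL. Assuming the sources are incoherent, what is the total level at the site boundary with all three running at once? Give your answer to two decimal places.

88.93 dB SPL

Add the sources as powers (linear), then convert back to dB:
L_total = 10·log₁₀(10^(86.8/10) + 10^(82.1/10) + 10^(81.5/10)) = 10·log₁₀(782100000) = 88.93 dB SPL.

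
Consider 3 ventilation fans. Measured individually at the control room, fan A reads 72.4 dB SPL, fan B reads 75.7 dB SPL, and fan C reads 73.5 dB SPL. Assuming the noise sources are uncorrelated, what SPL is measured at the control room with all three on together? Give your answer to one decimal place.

78.9 dB SPL

Uncorrelated sources add in intensity (power), not in dB.
L_total = 10·log₁₀(10^(72.4/10) + 10^(75.7/10) + 10^(73.5/10)) = 10·log₁₀(76920000) = 78.9 dB SPL.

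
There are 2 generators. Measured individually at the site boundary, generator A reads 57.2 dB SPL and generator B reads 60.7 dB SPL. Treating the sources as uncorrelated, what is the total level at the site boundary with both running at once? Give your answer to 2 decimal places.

62.30 dB SPL

Uncorrelated sources add in intensity (power), not in dB.
L_total = 10·log₁₀(10^(57.2/10) + 10^(60.7/10)) = 10·log₁₀(1700000) = 62.30 dB SPL.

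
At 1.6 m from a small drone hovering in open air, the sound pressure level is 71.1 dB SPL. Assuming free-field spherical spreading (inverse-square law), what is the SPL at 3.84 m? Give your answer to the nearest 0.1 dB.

For a point source in a free field, ΔL = −20·log₁₀(d₂/d₁).
ΔL = −20·log₁₀(3.84/1.6) = -7.60 dB, so L₂ = 71.1 + (-7.60) = 63.5 dB SPL.

63.5 dB SPL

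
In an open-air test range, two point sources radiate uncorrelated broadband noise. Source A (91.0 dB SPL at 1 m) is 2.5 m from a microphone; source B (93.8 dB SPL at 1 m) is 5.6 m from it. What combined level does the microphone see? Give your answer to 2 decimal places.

84.44 dB SPL

At the listener: L_A = 91.0 − 20·log₁₀(2.5) = 83.041 dB; L_B = 93.8 − 20·log₁₀(5.6) = 78.836 dB.
Combined: 10·log₁₀(10^(83.041/10)+10^(78.836/10)) = 84.44 dB SPL.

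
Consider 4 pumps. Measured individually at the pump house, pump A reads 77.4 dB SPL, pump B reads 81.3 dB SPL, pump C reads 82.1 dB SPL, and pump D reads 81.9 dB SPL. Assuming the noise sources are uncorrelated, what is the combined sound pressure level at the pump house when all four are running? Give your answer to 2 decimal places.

87.05 dB SPL

Incoherent sources sum as intensities:
L_total = 10·log₁₀(10^(77.4/10) + 10^(81.3/10) + 10^(82.1/10) + 10^(81.9/10)) = 10·log₁₀(506900000) = 87.05 dB SPL.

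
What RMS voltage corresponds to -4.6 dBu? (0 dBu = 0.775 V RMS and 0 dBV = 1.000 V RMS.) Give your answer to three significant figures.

V = 0.775 V × 10^(-4.6/20).
= 0.775 × 0.5888 = 0.456 V.

0.456 V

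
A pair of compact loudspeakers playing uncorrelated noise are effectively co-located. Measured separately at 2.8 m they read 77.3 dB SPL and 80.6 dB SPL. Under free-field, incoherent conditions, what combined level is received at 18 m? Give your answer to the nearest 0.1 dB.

66.1 dB SPL

Combined at 2.8 m: 10·log₁₀(10^(77.3/10)+10^(80.6/10)) = 82.27 dB SPL.
Then apply −20·log₁₀(18/2.8) = -16.16 dB → 66.1 dB SPL.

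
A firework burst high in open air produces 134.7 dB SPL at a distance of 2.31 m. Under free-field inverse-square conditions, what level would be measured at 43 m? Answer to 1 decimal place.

Inverse-square spreading gives ΔL = −20·log₁₀(d₂/d₁).
ΔL = −20·log₁₀(43/2.31) = -25.40 dB, so L₂ = 134.7 + (-25.40) = 109.3 dB SPL.

109.3 dB SPL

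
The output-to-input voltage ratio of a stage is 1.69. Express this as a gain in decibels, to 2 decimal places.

For a voltage ratio, dB = 20·log₁₀(V₂/V₁).
20·log₁₀(1.69) = 4.56 dB.

4.56 dB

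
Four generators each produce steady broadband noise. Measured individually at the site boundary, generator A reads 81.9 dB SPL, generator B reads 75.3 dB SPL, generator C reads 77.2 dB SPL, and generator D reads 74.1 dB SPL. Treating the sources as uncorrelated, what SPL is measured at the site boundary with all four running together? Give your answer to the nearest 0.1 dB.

Incoherent sources sum as intensities:
L_total = 10·log₁₀(10^(81.9/10) + 10^(75.3/10) + 10^(77.2/10) + 10^(74.1/10)) = 10·log₁₀(267000000) = 84.3 dB SPL.

84.3 dB SPL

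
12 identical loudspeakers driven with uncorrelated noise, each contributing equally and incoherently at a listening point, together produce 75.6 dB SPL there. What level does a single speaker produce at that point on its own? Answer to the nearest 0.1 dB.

12 equal incoherent sources add 10·log₁₀(12) = 10.79 dB over one source.
L_one = 75.6 − 10.79 = 64.8 dB SPL.

64.8 dB SPL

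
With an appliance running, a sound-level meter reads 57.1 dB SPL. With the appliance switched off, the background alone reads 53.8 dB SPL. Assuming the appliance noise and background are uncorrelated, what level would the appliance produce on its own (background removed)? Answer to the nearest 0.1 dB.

Subtract intensities: L_src = 10·log₁₀(10^(L_total/10) − 10^(L_bg/10)).
L_src = 10·log₁₀(10^(57.1/10) − 10^(53.8/10)) = 10·log₁₀(273000) = 54.4 dB SPL.

54.4 dB SPL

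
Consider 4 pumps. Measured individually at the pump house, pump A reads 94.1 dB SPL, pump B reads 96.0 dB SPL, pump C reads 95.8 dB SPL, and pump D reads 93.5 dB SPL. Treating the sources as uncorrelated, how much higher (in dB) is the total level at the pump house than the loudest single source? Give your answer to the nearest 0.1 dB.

Add the sources as powers (linear), then convert back to dB:
L_total = 10·log₁₀(10^(94.1/10) + 10^(96.0/10) + 10^(95.8/10) + 10^(93.5/10)) = 101.00 dB SPL.
Excess over the loudest (96.0 dB): 101.00 − 96.0 = 5.0 dB.

5.0 dB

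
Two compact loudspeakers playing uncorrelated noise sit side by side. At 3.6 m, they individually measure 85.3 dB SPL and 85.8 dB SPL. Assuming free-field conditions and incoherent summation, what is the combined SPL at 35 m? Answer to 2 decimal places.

68.81 dB SPL

Combined at 3.6 m: 10·log₁₀(10^(85.3/10)+10^(85.8/10)) = 88.567 dB SPL.
Then apply −20·log₁₀(35/3.6) = -19.755 dB → 68.81 dB SPL.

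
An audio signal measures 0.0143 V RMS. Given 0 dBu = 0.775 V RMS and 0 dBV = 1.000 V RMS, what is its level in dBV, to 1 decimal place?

-36.9 dBV

dBV = 20·log₁₀(V / 1.000 V).
20·log₁₀(0.0143/1.000) = -36.9 dBV.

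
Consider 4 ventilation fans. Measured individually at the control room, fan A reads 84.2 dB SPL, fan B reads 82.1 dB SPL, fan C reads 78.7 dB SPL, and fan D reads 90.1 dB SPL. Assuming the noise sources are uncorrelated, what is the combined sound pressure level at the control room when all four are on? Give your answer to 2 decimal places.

Add the sources as powers (linear), then convert back to dB:
L_total = 10·log₁₀(10^(84.2/10) + 10^(82.1/10) + 10^(78.7/10) + 10^(90.1/10)) = 10·log₁₀(1523000000) = 91.83 dB SPL.

91.83 dB SPL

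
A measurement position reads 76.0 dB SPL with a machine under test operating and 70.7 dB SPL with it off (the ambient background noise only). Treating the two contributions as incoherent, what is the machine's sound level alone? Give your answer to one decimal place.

Subtract intensities: L_src = 10·log₁₀(10^(L_total/10) − 10^(L_bg/10)).
L_src = 10·log₁₀(10^(76.0/10) − 10^(70.7/10)) = 10·log₁₀(28060000) = 74.5 dB SPL.

74.5 dB SPL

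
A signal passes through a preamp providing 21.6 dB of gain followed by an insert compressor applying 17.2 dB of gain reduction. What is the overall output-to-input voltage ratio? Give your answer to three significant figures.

1.66

Net gain = 21.6 + (−17.2) = 4.4 dB.
Voltage ratio = 10^(4.4/20) = 1.66.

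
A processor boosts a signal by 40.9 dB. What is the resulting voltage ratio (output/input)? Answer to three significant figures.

111

Voltage ratio = 10^(dB/20).
10^(40.9/20) = 10^(2.045) = 111.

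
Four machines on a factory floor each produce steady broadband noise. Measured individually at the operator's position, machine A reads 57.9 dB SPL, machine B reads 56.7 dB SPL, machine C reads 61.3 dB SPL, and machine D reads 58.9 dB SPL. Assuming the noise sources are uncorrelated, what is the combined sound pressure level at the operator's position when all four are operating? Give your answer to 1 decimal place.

Add the sources as powers (linear), then convert back to dB:
L_total = 10·log₁₀(10^(57.9/10) + 10^(56.7/10) + 10^(61.3/10) + 10^(58.9/10)) = 10·log₁₀(3210000) = 65.1 dB SPL.

65.1 dB SPL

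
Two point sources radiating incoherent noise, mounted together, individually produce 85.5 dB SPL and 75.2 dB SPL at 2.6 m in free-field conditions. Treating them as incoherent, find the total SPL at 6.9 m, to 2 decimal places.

Combined at 2.6 m: 10·log₁₀(10^(85.5/10)+10^(75.2/10)) = 85.887 dB SPL.
Then apply −20·log₁₀(6.9/2.6) = -8.478 dB → 77.41 dB SPL.

77.41 dB SPL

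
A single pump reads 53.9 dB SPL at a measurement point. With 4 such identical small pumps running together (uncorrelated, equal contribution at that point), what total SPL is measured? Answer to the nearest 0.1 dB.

4 equal incoherent sources raise the level by 10·log₁₀(4) = 6.02 dB.
L_total = 53.9 + 6.02 = 59.9 dB SPL.

59.9 dB SPL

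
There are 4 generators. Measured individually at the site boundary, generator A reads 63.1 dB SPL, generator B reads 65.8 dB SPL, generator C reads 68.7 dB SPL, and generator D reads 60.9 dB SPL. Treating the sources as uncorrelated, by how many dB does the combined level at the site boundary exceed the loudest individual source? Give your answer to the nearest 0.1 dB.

Uncorrelated sources add in intensity (power), not in dB.
L_total = 10·log₁₀(10^(63.1/10) + 10^(65.8/10) + 10^(68.7/10) + 10^(60.9/10)) = 71.61 dB SPL.
Excess over the loudest (68.7 dB): 71.61 − 68.7 = 2.9 dB.

2.9 dB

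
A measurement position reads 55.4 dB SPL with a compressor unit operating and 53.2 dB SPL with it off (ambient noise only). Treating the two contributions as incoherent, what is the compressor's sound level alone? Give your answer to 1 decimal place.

Remove the background by subtracting linear intensities:
L_src = 10·log₁₀(10^(55.4/10) − 10^(53.2/10)) = 10·log₁₀(137800) = 51.4 dB SPL.

51.4 dB SPL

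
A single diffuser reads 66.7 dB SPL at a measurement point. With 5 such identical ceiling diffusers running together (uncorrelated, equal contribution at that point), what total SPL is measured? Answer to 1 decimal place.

5 equal incoherent sources raise the level by 10·log₁₀(5) = 6.99 dB.
L_total = 66.7 + 6.99 = 73.7 dB SPL.

73.7 dB SPL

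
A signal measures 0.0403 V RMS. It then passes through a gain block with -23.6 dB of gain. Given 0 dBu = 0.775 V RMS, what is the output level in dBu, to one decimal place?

Input level: 20·log₁₀(0.0403/0.775) = -25.68 dBu.
Output: -25.68 − 23.6 = -49.3 dBu.

-49.3 dBu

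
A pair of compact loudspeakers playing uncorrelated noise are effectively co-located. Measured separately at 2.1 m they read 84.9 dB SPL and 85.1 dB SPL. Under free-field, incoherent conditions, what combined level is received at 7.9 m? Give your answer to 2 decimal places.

Combined at 2.1 m: 10·log₁₀(10^(84.9/10)+10^(85.1/10)) = 88.011 dB SPL.
Then apply −20·log₁₀(7.9/2.1) = -11.508 dB → 76.50 dB SPL.

76.50 dB SPL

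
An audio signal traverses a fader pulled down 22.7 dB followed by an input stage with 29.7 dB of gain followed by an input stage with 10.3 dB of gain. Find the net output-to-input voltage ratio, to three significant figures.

7.33

Net gain = (−22.7) + 29.7 + 10.3 = 17.3 dB.
Voltage ratio = 10^(17.3/20) = 7.33.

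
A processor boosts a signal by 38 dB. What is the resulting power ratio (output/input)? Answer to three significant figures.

6310

Power ratio = 10^(dB/10).
10^(38/10) = 10^(3.800) = 6310.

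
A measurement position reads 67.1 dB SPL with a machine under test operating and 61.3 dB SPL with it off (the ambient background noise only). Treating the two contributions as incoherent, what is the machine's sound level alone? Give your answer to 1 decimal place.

65.8 dB SPL

Subtract intensities: L_src = 10·log₁₀(10^(L_total/10) − 10^(L_bg/10)).
L_src = 10·log₁₀(10^(67.1/10) − 10^(61.3/10)) = 10·log₁₀(3780000) = 65.8 dB SPL.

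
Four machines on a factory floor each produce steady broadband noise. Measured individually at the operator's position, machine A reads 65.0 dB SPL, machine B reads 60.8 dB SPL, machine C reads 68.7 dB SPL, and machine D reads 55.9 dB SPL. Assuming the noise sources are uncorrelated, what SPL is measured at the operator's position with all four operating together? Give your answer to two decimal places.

Incoherent sources sum as intensities:
L_total = 10·log₁₀(10^(65.0/10) + 10^(60.8/10) + 10^(68.7/10) + 10^(55.9/10)) = 10·log₁₀(12170000) = 70.85 dB SPL.

70.85 dB SPL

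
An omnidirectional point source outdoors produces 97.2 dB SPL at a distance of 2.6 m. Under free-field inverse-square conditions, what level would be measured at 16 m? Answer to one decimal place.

For a point source in a free field, ΔL = −20·log₁₀(d₂/d₁).
ΔL = −20·log₁₀(16/2.6) = -15.78 dB, so L₂ = 97.2 + (-15.78) = 81.4 dB SPL.

81.4 dB SPL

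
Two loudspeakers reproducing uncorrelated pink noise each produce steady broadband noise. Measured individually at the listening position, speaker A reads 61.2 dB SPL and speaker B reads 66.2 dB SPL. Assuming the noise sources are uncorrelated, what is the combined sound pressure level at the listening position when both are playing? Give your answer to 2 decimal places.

67.39 dB SPL

Uncorrelated sources add in intensity (power), not in dB.
L_total = 10·log₁₀(10^(61.2/10) + 10^(66.2/10)) = 10·log₁₀(5487000) = 67.39 dB SPL.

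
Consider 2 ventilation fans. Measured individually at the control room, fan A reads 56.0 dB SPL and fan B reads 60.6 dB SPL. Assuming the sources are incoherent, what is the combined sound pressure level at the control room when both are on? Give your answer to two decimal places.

Incoherent sources sum as intensities:
L_total = 10·log₁₀(10^(56.0/10) + 10^(60.6/10)) = 10·log₁₀(1546000) = 61.89 dB SPL.

61.89 dB SPL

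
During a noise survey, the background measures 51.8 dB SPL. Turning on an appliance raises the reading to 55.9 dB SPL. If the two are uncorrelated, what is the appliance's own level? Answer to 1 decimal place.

53.8 dB SPL

Remove the background by subtracting linear intensities:
L_src = 10·log₁₀(10^(55.9/10) − 10^(51.8/10)) = 10·log₁₀(237700) = 53.8 dB SPL.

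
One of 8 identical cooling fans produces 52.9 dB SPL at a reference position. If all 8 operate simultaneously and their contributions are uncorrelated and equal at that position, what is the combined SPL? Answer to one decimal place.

8 equal incoherent sources raise the level by 10·log₁₀(8) = 9.03 dB.
L_total = 52.9 + 9.03 = 61.9 dB SPL.

61.9 dB SPL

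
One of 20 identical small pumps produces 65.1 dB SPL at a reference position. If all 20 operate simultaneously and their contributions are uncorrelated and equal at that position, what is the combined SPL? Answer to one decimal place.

78.1 dB SPL

20 equal incoherent sources raise the level by 10·log₁₀(20) = 13.01 dB.
L_total = 65.1 + 13.01 = 78.1 dB SPL.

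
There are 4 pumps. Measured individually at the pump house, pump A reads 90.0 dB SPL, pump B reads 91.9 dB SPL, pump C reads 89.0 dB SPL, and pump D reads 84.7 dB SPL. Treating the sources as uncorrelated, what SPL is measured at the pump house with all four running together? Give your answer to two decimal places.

95.61 dB SPL

Add the sources as powers (linear), then convert back to dB:
L_total = 10·log₁₀(10^(90.0/10) + 10^(91.9/10) + 10^(89.0/10) + 10^(84.7/10)) = 10·log₁₀(3638000000) = 95.61 dB SPL.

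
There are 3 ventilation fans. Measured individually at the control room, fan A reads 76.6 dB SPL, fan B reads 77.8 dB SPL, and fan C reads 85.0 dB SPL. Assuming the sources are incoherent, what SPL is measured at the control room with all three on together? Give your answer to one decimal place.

Uncorrelated sources add in intensity (power), not in dB.
L_total = 10·log₁₀(10^(76.6/10) + 10^(77.8/10) + 10^(85.0/10)) = 10·log₁₀(422200000) = 86.3 dB SPL.

86.3 dB SPL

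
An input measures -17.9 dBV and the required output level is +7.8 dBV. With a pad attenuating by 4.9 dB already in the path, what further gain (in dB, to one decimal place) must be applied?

30.6 dB

The required make-up gain is the shortfall in the dB sum.
G = +7.8 − (-17.9) + 4.9 = 30.6 dB.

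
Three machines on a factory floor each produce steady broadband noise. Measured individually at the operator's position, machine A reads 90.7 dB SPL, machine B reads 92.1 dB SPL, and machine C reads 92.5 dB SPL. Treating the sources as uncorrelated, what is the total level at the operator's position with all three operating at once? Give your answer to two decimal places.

Uncorrelated sources add in intensity (power), not in dB.
L_total = 10·log₁₀(10^(90.7/10) + 10^(92.1/10) + 10^(92.5/10)) = 10·log₁₀(4575000000) = 96.60 dB SPL.

96.60 dB SPL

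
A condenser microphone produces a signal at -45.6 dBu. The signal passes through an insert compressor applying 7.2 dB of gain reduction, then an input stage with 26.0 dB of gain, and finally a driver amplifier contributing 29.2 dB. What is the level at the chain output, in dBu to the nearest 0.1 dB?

Gain stages sum in dB:
-45.6 − 7.2 + 26.0 + 29.2 = +2.4 dBu.

+2.4 dBu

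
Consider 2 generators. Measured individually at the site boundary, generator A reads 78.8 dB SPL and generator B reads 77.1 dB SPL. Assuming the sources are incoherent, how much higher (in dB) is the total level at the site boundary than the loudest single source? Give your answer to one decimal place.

2.2 dB

Add the sources as powers (linear), then convert back to dB:
L_total = 10·log₁₀(10^(78.8/10) + 10^(77.1/10)) = 81.04 dB SPL.
Excess over the loudest (78.8 dB): 81.04 − 78.8 = 2.2 dB.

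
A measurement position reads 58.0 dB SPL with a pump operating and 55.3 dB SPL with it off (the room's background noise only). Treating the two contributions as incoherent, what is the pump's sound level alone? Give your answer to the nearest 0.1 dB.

Background correction is a power subtraction:
L_src = 10·log₁₀(10^(58.0/10) − 10^(55.3/10)) = 10·log₁₀(292100) = 54.7 dB SPL.

54.7 dB SPL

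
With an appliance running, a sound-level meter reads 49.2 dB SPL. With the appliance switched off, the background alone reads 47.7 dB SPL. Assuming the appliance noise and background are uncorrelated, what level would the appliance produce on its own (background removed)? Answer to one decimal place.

Remove the background by subtracting linear intensities:
L_src = 10·log₁₀(10^(49.2/10) − 10^(47.7/10)) = 10·log₁₀(24290) = 43.9 dB SPL.

43.9 dB SPL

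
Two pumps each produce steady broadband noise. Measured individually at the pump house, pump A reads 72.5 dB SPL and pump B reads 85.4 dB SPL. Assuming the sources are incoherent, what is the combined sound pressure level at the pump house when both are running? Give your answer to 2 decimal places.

Incoherent sources sum as intensities:
L_total = 10·log₁₀(10^(72.5/10) + 10^(85.4/10)) = 10·log₁₀(364500000) = 85.62 dB SPL.

85.62 dB SPL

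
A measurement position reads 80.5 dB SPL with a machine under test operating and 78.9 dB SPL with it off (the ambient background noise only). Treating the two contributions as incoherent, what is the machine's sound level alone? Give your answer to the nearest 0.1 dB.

Background correction is a power subtraction:
L_src = 10·log₁₀(10^(80.5/10) − 10^(78.9/10)) = 10·log₁₀(34580000) = 75.4 dB SPL.

75.4 dB SPL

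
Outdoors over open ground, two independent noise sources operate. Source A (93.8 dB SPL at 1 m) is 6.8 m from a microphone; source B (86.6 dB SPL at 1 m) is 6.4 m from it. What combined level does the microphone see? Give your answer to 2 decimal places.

78.00 dB SPL

At the listener: L_A = 93.8 − 20·log₁₀(6.8) = 77.150 dB; L_B = 86.6 − 20·log₁₀(6.4) = 70.476 dB.
Combined: 10·log₁₀(10^(77.150/10)+10^(70.476/10)) = 78.00 dB SPL.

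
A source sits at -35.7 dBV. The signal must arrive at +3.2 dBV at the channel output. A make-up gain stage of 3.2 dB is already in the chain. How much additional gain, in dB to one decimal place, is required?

The required make-up gain is the shortfall in the dB sum.
G = +3.2 − (-35.7) − 3.2 = 35.7 dB.

35.7 dB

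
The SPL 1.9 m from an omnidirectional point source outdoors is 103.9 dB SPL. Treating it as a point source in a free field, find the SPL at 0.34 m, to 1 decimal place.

For a point source in a free field, ΔL = −20·log₁₀(d₂/d₁).
ΔL = −20·log₁₀(0.34/1.9) = 14.95 dB, so L₂ = 103.9 + (14.95) = 118.8 dB SPL.

118.8 dB SPL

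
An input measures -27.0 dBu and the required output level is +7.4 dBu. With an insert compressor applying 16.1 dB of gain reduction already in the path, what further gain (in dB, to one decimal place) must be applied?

50.5 dB

The required make-up gain is the shortfall in the dB sum.
G = +7.4 − (-27.0) + 16.1 = 50.5 dB.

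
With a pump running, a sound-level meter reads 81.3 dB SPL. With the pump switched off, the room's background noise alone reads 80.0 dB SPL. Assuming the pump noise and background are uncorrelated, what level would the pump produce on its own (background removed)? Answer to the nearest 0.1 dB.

Subtract intensities: L_src = 10·log₁₀(10^(L_total/10) − 10^(L_bg/10)).
L_src = 10·log₁₀(10^(81.3/10) − 10^(80.0/10)) = 10·log₁₀(34900000) = 75.4 dB SPL.

75.4 dB SPL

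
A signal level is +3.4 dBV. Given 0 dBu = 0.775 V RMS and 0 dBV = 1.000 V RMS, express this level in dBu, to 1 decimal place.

The offset between the scales is 20·log₁₀(0.775/1.000) = −2.214 dB.
So dBu = +3.4 + 2.214 = +5.6 dBu.

+5.6 dBu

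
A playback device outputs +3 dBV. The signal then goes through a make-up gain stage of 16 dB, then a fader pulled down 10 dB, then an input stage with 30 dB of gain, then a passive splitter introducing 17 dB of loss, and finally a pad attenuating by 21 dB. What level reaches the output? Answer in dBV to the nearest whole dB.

In dB, series stages simply add:
+3 + 16 − 10 + 30 − 17 − 21 = +1 dBV.

+1 dBV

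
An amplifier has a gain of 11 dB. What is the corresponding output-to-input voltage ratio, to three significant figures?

3.55

Voltage ratio = 10^(dB/20).
10^(11/20) = 10^(0.5500) = 3.55.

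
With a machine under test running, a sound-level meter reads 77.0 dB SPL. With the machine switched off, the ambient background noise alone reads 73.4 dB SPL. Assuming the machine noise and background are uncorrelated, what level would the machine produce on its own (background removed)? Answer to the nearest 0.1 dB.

Remove the background by subtracting linear intensities:
L_src = 10·log₁₀(10^(77.0/10) − 10^(73.4/10)) = 10·log₁₀(28240000) = 74.5 dB SPL.

74.5 dB SPL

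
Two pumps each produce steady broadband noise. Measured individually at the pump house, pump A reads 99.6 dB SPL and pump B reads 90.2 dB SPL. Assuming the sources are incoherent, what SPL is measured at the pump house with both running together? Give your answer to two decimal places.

100.07 dB SPL

Add the sources as powers (linear), then convert back to dB:
L_total = 10·log₁₀(10^(99.6/10) + 10^(90.2/10)) = 10·log₁₀(10167000000) = 100.07 dB SPL.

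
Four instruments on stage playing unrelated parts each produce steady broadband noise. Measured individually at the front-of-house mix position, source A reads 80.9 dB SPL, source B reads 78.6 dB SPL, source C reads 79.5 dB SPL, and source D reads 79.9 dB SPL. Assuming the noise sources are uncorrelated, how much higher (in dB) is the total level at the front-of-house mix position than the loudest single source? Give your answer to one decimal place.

4.9 dB

Incoherent sources sum as intensities:
L_total = 10·log₁₀(10^(80.9/10) + 10^(78.6/10) + 10^(79.5/10) + 10^(79.9/10)) = 85.82 dB SPL.
Excess over the loudest (80.9 dB): 85.82 − 80.9 = 4.9 dB.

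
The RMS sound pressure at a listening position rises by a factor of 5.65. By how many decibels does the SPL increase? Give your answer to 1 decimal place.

Sound pressure is an amplitude quantity: ΔL = 20·log₁₀(p₂/p₁).
20·log₁₀(5.65) = 15.0 dB.

15.0 dB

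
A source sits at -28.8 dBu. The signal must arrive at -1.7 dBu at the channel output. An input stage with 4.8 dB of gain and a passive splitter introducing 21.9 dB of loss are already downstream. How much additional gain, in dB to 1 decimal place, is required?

The required make-up gain is the shortfall in the dB sum.
G = -1.7 − (-28.8) − 4.8 + 21.9 = 44.2 dB.

44.2 dB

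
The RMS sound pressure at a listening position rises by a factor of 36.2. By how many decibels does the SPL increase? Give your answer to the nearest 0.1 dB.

Sound pressure is an amplitude quantity: ΔL = 20·log₁₀(p₂/p₁).
20·log₁₀(36.2) = 31.2 dB.

31.2 dB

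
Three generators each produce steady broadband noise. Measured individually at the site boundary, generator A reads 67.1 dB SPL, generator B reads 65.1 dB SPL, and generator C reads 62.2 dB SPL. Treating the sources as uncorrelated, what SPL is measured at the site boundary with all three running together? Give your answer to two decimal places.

70.01 dB SPL

Incoherent sources sum as intensities:
L_total = 10·log₁₀(10^(67.1/10) + 10^(65.1/10) + 10^(62.2/10)) = 10·log₁₀(10020000) = 70.01 dB SPL.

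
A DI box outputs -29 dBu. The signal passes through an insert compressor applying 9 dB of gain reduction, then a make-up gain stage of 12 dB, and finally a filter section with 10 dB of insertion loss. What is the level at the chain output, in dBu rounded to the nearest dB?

-36 dBu

Gain stages sum in dB:
-29 − 9 + 12 − 10 = -36 dBu.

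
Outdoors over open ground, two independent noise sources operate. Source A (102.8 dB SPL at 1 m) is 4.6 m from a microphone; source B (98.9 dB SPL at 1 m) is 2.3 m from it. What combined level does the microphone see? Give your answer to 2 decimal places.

At the listener: L_A = 102.8 − 20·log₁₀(4.6) = 89.545 dB; L_B = 98.9 − 20·log₁₀(2.3) = 91.665 dB.
Combined: 10·log₁₀(10^(89.545/10)+10^(91.665/10)) = 93.74 dB SPL.

93.74 dB SPL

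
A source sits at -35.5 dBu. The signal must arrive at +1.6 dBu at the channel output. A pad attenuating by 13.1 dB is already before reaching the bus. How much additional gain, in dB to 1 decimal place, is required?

50.2 dB

The required make-up gain is the shortfall in the dB sum.
G = +1.6 − (-35.5) + 13.1 = 50.2 dB.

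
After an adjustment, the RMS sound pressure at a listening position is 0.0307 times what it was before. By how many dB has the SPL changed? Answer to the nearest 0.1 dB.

Sound pressure is an amplitude quantity: ΔL = 20·log₁₀(p₂/p₁).
20·log₁₀(0.0307) = -30.3 dB.

-30.3 dB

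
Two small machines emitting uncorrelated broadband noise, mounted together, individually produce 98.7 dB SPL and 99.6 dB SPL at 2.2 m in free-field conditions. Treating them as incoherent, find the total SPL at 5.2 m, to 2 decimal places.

94.71 dB SPL

Combined at 2.2 m: 10·log₁₀(10^(98.7/10)+10^(99.6/10)) = 102.184 dB SPL.
Then apply −20·log₁₀(5.2/2.2) = -7.472 dB → 94.71 dB SPL.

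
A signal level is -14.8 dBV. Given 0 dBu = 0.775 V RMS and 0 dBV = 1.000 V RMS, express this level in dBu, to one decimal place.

The offset between the scales is 20·log₁₀(0.775/1.000) = −2.214 dB.
So dBu = -14.8 + 2.214 = -12.6 dBu.

-12.6 dBu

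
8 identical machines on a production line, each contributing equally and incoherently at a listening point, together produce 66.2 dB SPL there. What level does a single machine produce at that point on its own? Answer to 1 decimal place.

8 equal incoherent sources add 10·log₁₀(8) = 9.03 dB over one source.
L_one = 66.2 − 9.03 = 57.2 dB SPL.

57.2 dB SPL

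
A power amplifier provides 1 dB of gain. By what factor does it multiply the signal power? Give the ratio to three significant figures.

1.26

Power ratio = 10^(dB/10).
10^(1/10) = 10^(0.1000) = 1.26.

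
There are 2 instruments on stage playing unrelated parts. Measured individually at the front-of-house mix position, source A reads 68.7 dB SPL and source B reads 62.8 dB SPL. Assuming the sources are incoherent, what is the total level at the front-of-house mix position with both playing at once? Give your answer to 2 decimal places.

69.69 dB SPL

Uncorrelated sources add in intensity (power), not in dB.
L_total = 10·log₁₀(10^(68.7/10) + 10^(62.8/10)) = 10·log₁₀(9319000) = 69.69 dB SPL.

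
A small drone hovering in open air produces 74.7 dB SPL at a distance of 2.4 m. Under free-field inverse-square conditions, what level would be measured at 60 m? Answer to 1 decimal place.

46.7 dB SPL

Inverse-square spreading gives ΔL = −20·log₁₀(d₂/d₁).
ΔL = −20·log₁₀(60/2.4) = -27.96 dB, so L₂ = 74.7 + (-27.96) = 46.7 dB SPL.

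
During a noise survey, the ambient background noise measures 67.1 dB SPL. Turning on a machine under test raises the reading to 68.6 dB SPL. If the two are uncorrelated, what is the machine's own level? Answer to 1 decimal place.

63.3 dB SPL

Background correction is a power subtraction:
L_src = 10·log₁₀(10^(68.6/10) − 10^(67.1/10)) = 10·log₁₀(2116000) = 63.3 dB SPL.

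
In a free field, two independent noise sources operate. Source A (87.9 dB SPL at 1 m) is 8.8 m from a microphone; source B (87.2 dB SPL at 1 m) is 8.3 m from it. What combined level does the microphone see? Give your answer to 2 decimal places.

71.93 dB SPL

At the listener: L_A = 87.9 − 20·log₁₀(8.8) = 69.010 dB; L_B = 87.2 − 20·log₁₀(8.3) = 68.818 dB.
Combined: 10·log₁₀(10^(69.010/10)+10^(68.818/10)) = 71.93 dB SPL.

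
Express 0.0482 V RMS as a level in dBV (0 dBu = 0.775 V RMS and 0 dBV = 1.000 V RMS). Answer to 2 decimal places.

dBV = 20·log₁₀(V / 1.000 V).
20·log₁₀(0.0482/1.000) = -26.34 dBV.

-26.34 dBV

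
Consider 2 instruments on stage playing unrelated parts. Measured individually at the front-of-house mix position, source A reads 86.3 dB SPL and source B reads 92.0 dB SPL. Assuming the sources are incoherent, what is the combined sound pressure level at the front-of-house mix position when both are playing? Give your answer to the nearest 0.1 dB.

Uncorrelated sources add in intensity (power), not in dB.
L_total = 10·log₁₀(10^(86.3/10) + 10^(92.0/10)) = 10·log₁₀(2011000000) = 93.0 dB SPL.

93.0 dB SPL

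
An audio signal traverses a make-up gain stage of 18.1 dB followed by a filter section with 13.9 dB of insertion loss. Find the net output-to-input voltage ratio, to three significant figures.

1.62

Net gain = 18.1 + (−13.9) = 4.2 dB.
Voltage ratio = 10^(4.2/20) = 1.62.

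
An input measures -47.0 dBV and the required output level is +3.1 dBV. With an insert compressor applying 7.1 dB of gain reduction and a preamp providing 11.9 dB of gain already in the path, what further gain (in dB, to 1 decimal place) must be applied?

45.3 dB

The required make-up gain is the shortfall in the dB sum.
G = +3.1 − (-47.0) + 7.1 − 11.9 = 45.3 dB.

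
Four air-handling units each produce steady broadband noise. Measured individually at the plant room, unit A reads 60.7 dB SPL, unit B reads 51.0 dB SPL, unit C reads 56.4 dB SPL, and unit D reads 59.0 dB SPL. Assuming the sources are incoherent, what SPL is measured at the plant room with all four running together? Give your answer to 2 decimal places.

Add the sources as powers (linear), then convert back to dB:
L_total = 10·log₁₀(10^(60.7/10) + 10^(51.0/10) + 10^(56.4/10) + 10^(59.0/10)) = 10·log₁₀(2532000) = 64.03 dB SPL.

64.03 dB SPL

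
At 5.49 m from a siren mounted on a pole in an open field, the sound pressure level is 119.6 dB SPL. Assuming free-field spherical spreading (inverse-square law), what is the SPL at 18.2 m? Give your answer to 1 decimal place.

Inverse-square spreading gives ΔL = −20·log₁₀(d₂/d₁).
ΔL = −20·log₁₀(18.2/5.49) = -10.41 dB, so L₂ = 119.6 + (-10.41) = 109.2 dB SPL.

109.2 dB SPL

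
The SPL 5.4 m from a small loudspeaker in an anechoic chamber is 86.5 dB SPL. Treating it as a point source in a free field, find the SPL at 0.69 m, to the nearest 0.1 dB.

104.4 dB SPL

For a point source in a free field, ΔL = −20·log₁₀(d₂/d₁).
ΔL = −20·log₁₀(0.69/5.4) = 17.87 dB, so L₂ = 86.5 + (17.87) = 104.4 dB SPL.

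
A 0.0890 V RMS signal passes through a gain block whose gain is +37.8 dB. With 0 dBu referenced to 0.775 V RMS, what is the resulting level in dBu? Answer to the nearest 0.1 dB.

Input level: 20·log₁₀(0.0890/0.775) = -18.80 dBu.
Output: -18.80 + 37.8 = +19.0 dBu.

+19.0 dBu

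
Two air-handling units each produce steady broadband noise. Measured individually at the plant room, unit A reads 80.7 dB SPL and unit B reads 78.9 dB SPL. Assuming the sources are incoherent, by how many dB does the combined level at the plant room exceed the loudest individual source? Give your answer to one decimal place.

Uncorrelated sources add in intensity (power), not in dB.
L_total = 10·log₁₀(10^(80.7/10) + 10^(78.9/10)) = 82.90 dB SPL.
Excess over the loudest (80.7 dB): 82.90 − 80.7 = 2.2 dB.

2.2 dB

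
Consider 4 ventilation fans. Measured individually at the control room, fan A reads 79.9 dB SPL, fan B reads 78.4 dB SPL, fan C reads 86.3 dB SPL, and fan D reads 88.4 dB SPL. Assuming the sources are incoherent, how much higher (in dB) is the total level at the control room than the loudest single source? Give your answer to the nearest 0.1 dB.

Incoherent sources sum as intensities:
L_total = 10·log₁₀(10^(79.9/10) + 10^(78.4/10) + 10^(86.3/10) + 10^(88.4/10)) = 91.09 dB SPL.
Excess over the loudest (88.4 dB): 91.09 − 88.4 = 2.7 dB.

2.7 dB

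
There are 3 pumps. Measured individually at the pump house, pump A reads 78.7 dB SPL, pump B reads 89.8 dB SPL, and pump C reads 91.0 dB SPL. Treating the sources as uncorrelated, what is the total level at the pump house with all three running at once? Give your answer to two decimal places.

Incoherent sources sum as intensities:
L_total = 10·log₁₀(10^(78.7/10) + 10^(89.8/10) + 10^(91.0/10)) = 10·log₁₀(2288000000) = 93.59 dB SPL.

93.59 dB SPL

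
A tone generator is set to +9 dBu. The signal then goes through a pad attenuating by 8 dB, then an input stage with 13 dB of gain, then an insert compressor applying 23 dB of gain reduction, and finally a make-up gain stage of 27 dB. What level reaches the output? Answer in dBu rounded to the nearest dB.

Cascaded gains and losses add directly in dB.
+9 − 8 + 13 − 23 + 27 = +18 dBu.

+18 dBu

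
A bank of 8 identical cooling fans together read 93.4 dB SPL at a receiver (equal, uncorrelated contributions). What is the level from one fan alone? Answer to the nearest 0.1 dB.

84.4 dB SPL

8 equal incoherent sources add 10·log₁₀(8) = 9.03 dB over one source.
L_one = 93.4 − 9.03 = 84.4 dB SPL.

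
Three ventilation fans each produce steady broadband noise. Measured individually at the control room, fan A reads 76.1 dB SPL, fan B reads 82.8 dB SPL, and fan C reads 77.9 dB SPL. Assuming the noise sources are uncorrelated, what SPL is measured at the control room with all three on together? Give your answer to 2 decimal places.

84.67 dB SPL

Uncorrelated sources add in intensity (power), not in dB.
L_total = 10·log₁₀(10^(76.1/10) + 10^(82.8/10) + 10^(77.9/10)) = 10·log₁₀(292900000) = 84.67 dB SPL.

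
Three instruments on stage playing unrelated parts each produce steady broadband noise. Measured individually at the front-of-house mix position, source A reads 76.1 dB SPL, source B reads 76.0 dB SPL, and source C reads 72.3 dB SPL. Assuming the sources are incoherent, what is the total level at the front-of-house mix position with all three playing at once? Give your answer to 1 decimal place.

Uncorrelated sources add in intensity (power), not in dB.
L_total = 10·log₁₀(10^(76.1/10) + 10^(76.0/10) + 10^(72.3/10)) = 10·log₁₀(97530000) = 79.9 dB SPL.

79.9 dB SPL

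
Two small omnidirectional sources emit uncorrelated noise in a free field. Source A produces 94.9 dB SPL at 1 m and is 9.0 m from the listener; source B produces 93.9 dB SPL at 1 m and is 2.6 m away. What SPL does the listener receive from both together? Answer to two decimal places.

86.03 dB SPL

At the listener: L_A = 94.9 − 20·log₁₀(9.0) = 75.815 dB; L_B = 93.9 − 20·log₁₀(2.6) = 85.601 dB.
Combined: 10·log₁₀(10^(75.815/10)+10^(85.601/10)) = 86.03 dB SPL.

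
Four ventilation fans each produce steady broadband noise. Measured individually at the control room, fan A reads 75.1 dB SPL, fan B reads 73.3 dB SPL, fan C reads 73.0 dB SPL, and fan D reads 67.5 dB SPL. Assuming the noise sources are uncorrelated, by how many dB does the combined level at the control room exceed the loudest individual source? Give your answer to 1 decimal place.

Incoherent sources sum as intensities:
L_total = 10·log₁₀(10^(75.1/10) + 10^(73.3/10) + 10^(73.0/10) + 10^(67.5/10)) = 78.99 dB SPL.
Excess over the loudest (75.1 dB): 78.99 − 75.1 = 3.9 dB.

3.9 dB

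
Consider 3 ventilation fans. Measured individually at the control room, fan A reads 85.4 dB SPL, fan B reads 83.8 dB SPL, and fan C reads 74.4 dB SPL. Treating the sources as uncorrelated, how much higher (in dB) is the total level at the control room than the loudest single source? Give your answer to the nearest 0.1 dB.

Uncorrelated sources add in intensity (power), not in dB.
L_total = 10·log₁₀(10^(85.4/10) + 10^(83.8/10) + 10^(74.4/10)) = 87.88 dB SPL.
Excess over the loudest (85.4 dB): 87.88 − 85.4 = 2.5 dB.

2.5 dB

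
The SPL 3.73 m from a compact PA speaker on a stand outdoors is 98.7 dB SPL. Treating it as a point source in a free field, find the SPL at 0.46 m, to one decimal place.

116.9 dB SPL

Inverse-square spreading gives ΔL = −20·log₁₀(d₂/d₁).
ΔL = −20·log₁₀(0.46/3.73) = 18.18 dB, so L₂ = 98.7 + (18.18) = 116.9 dB SPL.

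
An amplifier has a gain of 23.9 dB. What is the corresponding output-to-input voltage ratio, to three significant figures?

15.7

Voltage ratio = 10^(dB/20).
10^(23.9/20) = 10^(1.195) = 15.7.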